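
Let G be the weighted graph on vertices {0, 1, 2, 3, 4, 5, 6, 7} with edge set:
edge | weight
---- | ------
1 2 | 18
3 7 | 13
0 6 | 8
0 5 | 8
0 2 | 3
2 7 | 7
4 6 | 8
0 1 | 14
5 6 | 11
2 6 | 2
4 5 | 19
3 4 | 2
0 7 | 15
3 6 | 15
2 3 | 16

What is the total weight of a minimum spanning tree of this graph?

44

Kruskal: consider edges lightest-first.
2 6 (2): add — endpoints in different components.
3 4 (2): add — endpoints in different components.
0 2 (3): add — endpoints in different components.
2 7 (7): add — endpoints in different components.
0 5 (8): add — endpoints in different components.
0 6 (8): skip — 0 and 6 already connected.
4 6 (8): add — endpoints in different components.
5 6 (11): skip — 5 and 6 already connected.
3 7 (13): skip — 3 and 7 already connected.
0 1 (14): add — endpoints in different components.
MST edges: 2 6, 3 4, 0 2, 2 7, 0 5, 4 6, 0 1; total weight 2+2+3+7+8+8+14 = 44.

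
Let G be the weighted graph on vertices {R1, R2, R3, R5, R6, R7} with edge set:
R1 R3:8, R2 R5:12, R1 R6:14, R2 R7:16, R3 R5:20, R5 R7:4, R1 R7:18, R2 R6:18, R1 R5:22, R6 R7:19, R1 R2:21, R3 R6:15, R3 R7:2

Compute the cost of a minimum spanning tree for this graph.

Kruskal's algorithm — process edges by increasing weight (ties by edge label):
R3 R7 (2): add. Components now {R5} {R6} {R3,R7} {R2} {R1}
R5 R7 (4): add. Components now {R3,R5,R7} {R6} {R2} {R1}
R1 R3 (8): add. Components now {R1,R3,R5,R7} {R6} {R2}
R2 R5 (12): add. Components now {R1,R2,R3,R5,R7} {R6}
R1 R6 (14): add. Components now {R1,R2,R3,R5,R6,R7}
MST edges: R3 R7, R5 R7, R1 R3, R2 R5, R1 R6; total weight 2+4+8+12+14 = 40.

40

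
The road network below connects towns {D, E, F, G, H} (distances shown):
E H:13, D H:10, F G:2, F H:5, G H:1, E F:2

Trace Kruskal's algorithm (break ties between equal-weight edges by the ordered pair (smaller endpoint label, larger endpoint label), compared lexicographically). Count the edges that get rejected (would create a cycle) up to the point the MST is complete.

1

Kruskal's algorithm — process edges by increasing weight (ties by edge label):
G H (1): add. Components now {D} {E} {F} {G,H}
E F (2): add. Components now {D} {E,F} {G,H}
F G (2): add. Components now {D} {E,F,G,H}
F H (5): skip — F and H already connected.
D H (10): add. Components now {D,E,F,G,H}
Edges rejected before the tree was complete: 1.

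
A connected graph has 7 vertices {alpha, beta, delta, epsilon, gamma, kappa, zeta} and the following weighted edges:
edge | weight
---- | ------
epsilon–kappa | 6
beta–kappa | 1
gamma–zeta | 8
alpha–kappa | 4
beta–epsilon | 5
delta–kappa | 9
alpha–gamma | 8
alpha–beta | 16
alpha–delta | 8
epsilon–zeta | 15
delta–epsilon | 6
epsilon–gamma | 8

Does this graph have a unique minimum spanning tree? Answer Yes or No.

No

Kruskal's algorithm — process edges by increasing weight (ties by edge label):
beta–kappa (1): add. Components now {beta,kappa} {epsilon} {delta} {alpha} {zeta} {gamma}
alpha–kappa (4): add. Components now {alpha,beta,kappa} {epsilon} {delta} {zeta} {gamma}
beta–epsilon (5): add. Components now {alpha,beta,epsilon,kappa} {delta} {zeta} {gamma}
delta–epsilon (6): add. Components now {alpha,beta,delta,epsilon,kappa} {zeta} {gamma}
epsilon–kappa (6): skip — kappa and epsilon already connected.
alpha–delta (8): skip — delta and alpha already connected.
alpha–gamma (8): add. Components now {alpha,beta,delta,epsilon,gamma,kappa} {zeta}
epsilon–gamma (8): skip — epsilon and gamma already connected.
gamma–zeta (8): add. Components now {alpha,beta,delta,epsilon,gamma,kappa,zeta}
Non-tree edge epsilon–gamma has weight 8, equal to the heaviest edge on its tree cycle — swapping gives another MST of the same weight. Not unique.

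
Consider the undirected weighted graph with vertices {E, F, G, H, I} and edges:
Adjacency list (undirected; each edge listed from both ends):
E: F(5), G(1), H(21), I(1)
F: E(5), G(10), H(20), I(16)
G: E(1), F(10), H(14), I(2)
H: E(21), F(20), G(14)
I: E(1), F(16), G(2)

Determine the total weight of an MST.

21

Sort edges by weight, then run Kruskal:
E—G (1): add. Components now {E,G} {F} {H} {I}
E—I (1): add. Components now {E,G,I} {F} {H}
G—I (2): skip — G and I already connected.
E—F (5): add. Components now {E,F,G,I} {H}
F—G (10): skip — F and G already connected.
G—H (14): add. Components now {E,F,G,H,I}
MST edges: E—G, E—I, E—F, G—H; total weight 1+1+5+14 = 21.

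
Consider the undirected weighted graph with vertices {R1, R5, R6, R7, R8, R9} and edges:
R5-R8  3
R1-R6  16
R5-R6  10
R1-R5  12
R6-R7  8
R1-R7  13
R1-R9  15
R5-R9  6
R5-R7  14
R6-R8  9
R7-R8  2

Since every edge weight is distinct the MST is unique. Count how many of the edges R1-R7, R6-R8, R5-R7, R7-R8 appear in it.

1

Sort edges by weight, then run Kruskal:
R7-R8 (2): add. Components now {R5} {R1} {R7,R8} {R9} {R6}
R5-R8 (3): add. Components now {R5,R7,R8} {R1} {R9} {R6}
R5-R9 (6): add. Components now {R5,R7,R8,R9} {R1} {R6}
R6-R7 (8): add. Components now {R5,R6,R7,R8,R9} {R1}
R6-R8 (9): skip — R8 and R6 already connected.
R5-R6 (10): skip — R5 and R6 already connected.
R1-R5 (12): add. Components now {R1,R5,R6,R7,R8,R9}
MST edge set: {R7-R8, R5-R8, R5-R9, R6-R7, R1-R5}.
Of the listed edges, {R7-R8} are in the MST → 1.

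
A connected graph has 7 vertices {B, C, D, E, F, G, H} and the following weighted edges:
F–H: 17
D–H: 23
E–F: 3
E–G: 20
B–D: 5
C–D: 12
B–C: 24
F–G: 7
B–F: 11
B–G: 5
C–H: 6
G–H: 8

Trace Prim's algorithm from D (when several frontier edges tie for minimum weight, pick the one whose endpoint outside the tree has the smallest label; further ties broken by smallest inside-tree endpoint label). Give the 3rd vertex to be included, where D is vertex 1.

Prim, starting at D.
Step 1: cheapest edge leaving the tree is B–D (5); add B.
Step 2: cheapest edge leaving the tree is B–G (5); add G.
Step 3: cheapest edge leaving the tree is F–G (7); add F.
Step 4: cheapest edge leaving the tree is E–F (3); add E.
Step 5: cheapest edge leaving the tree is G–H (8); add H.
Step 6: cheapest edge leaving the tree is C–H (6); add C.
Vertex order: D, B, G, F, E, H, C. The 3rd vertex is G.

G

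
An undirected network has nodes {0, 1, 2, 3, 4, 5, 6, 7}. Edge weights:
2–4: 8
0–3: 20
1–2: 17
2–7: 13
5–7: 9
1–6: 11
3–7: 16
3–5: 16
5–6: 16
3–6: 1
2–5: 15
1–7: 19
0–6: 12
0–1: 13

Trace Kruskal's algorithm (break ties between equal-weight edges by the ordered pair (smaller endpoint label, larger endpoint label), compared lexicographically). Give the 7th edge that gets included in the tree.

3-5

Sort edges by weight, then run Kruskal:
3–6 (1): add — endpoints in different components.
2–4 (8): add — endpoints in different components.
5–7 (9): add — endpoints in different components.
1–6 (11): add — endpoints in different components.
0–6 (12): add — endpoints in different components.
0–1 (13): skip — 0 and 1 already connected.
2–7 (13): add — endpoints in different components.
2–5 (15): skip — 2 and 5 already connected.
3–5 (16): add — endpoints in different components.
The 7th edge added is 3–5.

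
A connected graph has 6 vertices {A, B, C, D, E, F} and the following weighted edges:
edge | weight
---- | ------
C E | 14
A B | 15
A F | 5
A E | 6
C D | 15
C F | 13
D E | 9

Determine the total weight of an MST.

48

Prim's algorithm from B:
Step 1: frontier [A B 15] → take A B (15); add A.
Step 2: frontier [A F 5, A E 6] → take A F (5); add F.
Step 3: frontier [A E 6, C F 13] → take A E (6); add E.
Step 4: frontier [D E 9, C E 14, C F 13] → take D E (9); add D.
Step 5: frontier [C D 15, C E 14, C F 13] → take C F (13); add C.
MST edges: A B, A F, A E, D E, C F; total weight 15+5+6+9+13 = 48.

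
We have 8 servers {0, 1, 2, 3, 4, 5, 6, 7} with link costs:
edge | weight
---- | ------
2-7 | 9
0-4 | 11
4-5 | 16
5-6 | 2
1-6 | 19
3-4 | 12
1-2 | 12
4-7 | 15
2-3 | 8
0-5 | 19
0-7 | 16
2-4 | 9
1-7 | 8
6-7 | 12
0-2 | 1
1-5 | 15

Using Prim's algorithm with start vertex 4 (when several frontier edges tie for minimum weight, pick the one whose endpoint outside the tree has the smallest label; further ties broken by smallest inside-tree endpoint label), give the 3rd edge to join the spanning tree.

Prim, starting at 4.
Step 1: cheapest edge leaving the tree is 2-4 (9); add 2.
Step 2: cheapest edge leaving the tree is 0-2 (1); add 0.
Step 3: cheapest edge leaving the tree is 2-3 (8); add 3.
Step 4: cheapest edge leaving the tree is 2-7 (9); add 7.
Step 5: cheapest edge leaving the tree is 1-7 (8); add 1.
Step 6: cheapest edge leaving the tree is 6-7 (12); add 6.
Step 7: cheapest edge leaving the tree is 5-6 (2); add 5.
The 3rd edge added is 2-3.

2-3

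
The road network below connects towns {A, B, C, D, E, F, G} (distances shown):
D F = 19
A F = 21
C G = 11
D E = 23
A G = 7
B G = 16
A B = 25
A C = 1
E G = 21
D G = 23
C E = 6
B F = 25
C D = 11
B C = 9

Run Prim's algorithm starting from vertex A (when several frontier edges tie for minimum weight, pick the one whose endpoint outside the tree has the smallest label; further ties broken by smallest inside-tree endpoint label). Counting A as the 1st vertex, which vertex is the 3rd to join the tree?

E

Grow the tree from A using Prim:
Step 1: cheapest edge leaving the tree is A C (1); add C.
Step 2: cheapest edge leaving the tree is C E (6); add E.
Step 3: cheapest edge leaving the tree is A G (7); add G.
Step 4: cheapest edge leaving the tree is B C (9); add B.
Step 5: cheapest edge leaving the tree is C D (11); add D.
Step 6: cheapest edge leaving the tree is D F (19); add F.
Vertex order: A, C, E, G, B, D, F. The 3rd vertex is E.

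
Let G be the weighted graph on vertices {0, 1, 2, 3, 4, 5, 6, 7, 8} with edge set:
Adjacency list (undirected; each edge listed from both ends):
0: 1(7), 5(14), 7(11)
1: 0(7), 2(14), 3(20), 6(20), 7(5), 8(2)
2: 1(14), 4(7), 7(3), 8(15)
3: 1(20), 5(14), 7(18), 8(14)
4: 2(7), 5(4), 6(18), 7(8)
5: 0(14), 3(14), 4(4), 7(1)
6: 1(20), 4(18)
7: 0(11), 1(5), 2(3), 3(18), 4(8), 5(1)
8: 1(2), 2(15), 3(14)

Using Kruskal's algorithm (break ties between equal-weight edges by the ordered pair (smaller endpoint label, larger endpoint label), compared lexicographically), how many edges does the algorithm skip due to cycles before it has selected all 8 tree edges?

Sort edges by weight, then run Kruskal:
5-7 (1): add — endpoints in different components.
1-8 (2): add — endpoints in different components.
2-7 (3): add — endpoints in different components.
4-5 (4): add — endpoints in different components.
1-7 (5): add — endpoints in different components.
0-1 (7): add — endpoints in different components.
2-4 (7): skip — 2 and 4 already connected.
4-7 (8): skip — 4 and 7 already connected.
0-7 (11): skip — 0 and 7 already connected.
0-5 (14): skip — 0 and 5 already connected.
1-2 (14): skip — 1 and 2 already connected.
3-5 (14): add — endpoints in different components.
3-8 (14): skip — 3 and 8 already connected.
2-8 (15): skip — 2 and 8 already connected.
3-7 (18): skip — 3 and 7 already connected.
4-6 (18): add — endpoints in different components.
Edges rejected before the tree was complete: 8.

8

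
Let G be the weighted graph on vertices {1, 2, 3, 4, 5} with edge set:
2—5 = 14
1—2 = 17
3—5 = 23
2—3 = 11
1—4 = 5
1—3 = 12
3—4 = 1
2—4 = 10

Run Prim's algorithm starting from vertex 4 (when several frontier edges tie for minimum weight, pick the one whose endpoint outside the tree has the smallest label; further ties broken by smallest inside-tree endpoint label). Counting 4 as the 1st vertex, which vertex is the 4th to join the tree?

2

Prim's algorithm from 4:
Step 1: frontier [3—4 1, 1—4 5, 2—4 10] → take 3—4 (1); add 3.
Step 2: frontier [2—3 11, 1—3 12, 3—5 23, 1—4 5, 2—4 10] → take 1—4 (5); add 1.
Step 3: frontier [1—2 17, 2—3 11, 3—5 23, 2—4 10] → take 2—4 (10); add 2.
Step 4: frontier [2—5 14, 3—5 23] → take 2—5 (14); add 5.
Vertex order: 4, 3, 1, 2, 5. The 4th vertex is 2.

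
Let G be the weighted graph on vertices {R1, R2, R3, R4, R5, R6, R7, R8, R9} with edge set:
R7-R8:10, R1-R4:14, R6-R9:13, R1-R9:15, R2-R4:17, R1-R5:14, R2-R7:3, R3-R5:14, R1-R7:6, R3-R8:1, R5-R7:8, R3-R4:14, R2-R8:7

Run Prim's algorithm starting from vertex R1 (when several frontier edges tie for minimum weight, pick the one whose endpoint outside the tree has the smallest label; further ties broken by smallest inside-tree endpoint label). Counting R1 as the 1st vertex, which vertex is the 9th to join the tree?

Grow the tree from R1 using Prim:
Step 1: frontier [R1-R7 6, R1-R4 14, R1-R5 14, R1-R9 15] → take R1-R7 (6); add R7.
Step 2: frontier [R1-R4 14, R1-R5 14, R1-R9 15, R2-R7 3, R5-R7 8, R7-R8 10] → take R2-R7 (3); add R2.
Step 3: frontier [R1-R4 14, R1-R5 14, R1-R9 15, R2-R8 7, R2-R4 17, R5-R7 8, R7-R8 10] → take R2-R8 (7); add R8.
Step 4: frontier [R1-R4 14, R1-R5 14, R1-R9 15, R2-R4 17, R5-R7 8, R3-R8 1] → take R3-R8 (1); add R3.
Step 5: frontier [R1-R4 14, R1-R5 14, R1-R9 15, R2-R4 17, R3-R4 14, R3-R5 14, R5-R7 8] → take R5-R7 (8); add R5.
Step 6: frontier [R1-R4 14, R1-R9 15, R2-R4 17, R3-R4 14] → take R1-R4 (14); add R4.
Step 7: frontier [R1-R9 15] → take R1-R9 (15); add R9.
Step 8: frontier [R6-R9 13] → take R6-R9 (13); add R6.
Vertex order: R1, R7, R2, R8, R3, R5, R4, R9, R6. The 9th vertex is R6.

R6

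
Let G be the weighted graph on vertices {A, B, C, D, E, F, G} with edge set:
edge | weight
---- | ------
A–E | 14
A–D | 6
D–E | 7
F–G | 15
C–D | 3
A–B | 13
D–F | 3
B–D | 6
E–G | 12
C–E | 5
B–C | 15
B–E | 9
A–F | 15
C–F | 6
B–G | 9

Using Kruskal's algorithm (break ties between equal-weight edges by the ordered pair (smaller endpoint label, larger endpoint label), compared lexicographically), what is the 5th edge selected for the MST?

B-D

Kruskal: consider edges lightest-first.
C–D (3): add — endpoints in different components.
D–F (3): add — endpoints in different components.
C–E (5): add — endpoints in different components.
A–D (6): add — endpoints in different components.
B–D (6): add — endpoints in different components.
C–F (6): skip — C and F already connected.
D–E (7): skip — D and E already connected.
B–E (9): skip — B and E already connected.
B–G (9): add — endpoints in different components.
The 5th edge added is B–D.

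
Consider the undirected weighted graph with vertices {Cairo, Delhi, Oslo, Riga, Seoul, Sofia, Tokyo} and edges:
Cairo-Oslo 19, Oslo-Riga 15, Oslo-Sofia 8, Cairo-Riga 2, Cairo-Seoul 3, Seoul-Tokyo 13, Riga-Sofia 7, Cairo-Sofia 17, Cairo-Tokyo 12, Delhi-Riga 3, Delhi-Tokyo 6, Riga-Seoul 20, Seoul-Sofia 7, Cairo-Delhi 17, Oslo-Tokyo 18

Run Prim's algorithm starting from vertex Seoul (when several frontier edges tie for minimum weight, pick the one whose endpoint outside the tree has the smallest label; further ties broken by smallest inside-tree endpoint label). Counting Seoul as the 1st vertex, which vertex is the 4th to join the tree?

Prim's algorithm from Seoul:
Step 1: cheapest edge leaving the tree is Cairo-Seoul (3); add Cairo.
Step 2: cheapest edge leaving the tree is Cairo-Riga (2); add Riga.
Step 3: cheapest edge leaving the tree is Delhi-Riga (3); add Delhi.
Step 4: cheapest edge leaving the tree is Delhi-Tokyo (6); add Tokyo.
Step 5: cheapest edge leaving the tree is Riga-Sofia (7); add Sofia.
Step 6: cheapest edge leaving the tree is Oslo-Sofia (8); add Oslo.
Vertex order: Seoul, Cairo, Riga, Delhi, Tokyo, Sofia, Oslo. The 4th vertex is Delhi.

Delhi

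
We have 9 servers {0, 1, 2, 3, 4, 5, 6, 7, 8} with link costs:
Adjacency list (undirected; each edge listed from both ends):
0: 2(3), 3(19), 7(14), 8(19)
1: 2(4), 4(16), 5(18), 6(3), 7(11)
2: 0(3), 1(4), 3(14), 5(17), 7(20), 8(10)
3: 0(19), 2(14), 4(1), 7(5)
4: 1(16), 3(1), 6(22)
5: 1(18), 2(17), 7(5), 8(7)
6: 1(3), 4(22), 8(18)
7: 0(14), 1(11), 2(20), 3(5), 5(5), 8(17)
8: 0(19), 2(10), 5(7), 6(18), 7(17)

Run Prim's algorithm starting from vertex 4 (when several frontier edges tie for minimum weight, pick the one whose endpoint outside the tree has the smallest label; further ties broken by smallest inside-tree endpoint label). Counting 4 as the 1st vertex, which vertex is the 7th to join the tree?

Grow the tree from 4 using Prim:
Step 1: cheapest edge leaving the tree is 3—4 (1); add 3.
Step 2: cheapest edge leaving the tree is 3—7 (5); add 7.
Step 3: cheapest edge leaving the tree is 5—7 (5); add 5.
Step 4: cheapest edge leaving the tree is 5—8 (7); add 8.
Step 5: cheapest edge leaving the tree is 2—8 (10); add 2.
Step 6: cheapest edge leaving the tree is 0—2 (3); add 0.
Step 7: cheapest edge leaving the tree is 1—2 (4); add 1.
Step 8: cheapest edge leaving the tree is 1—6 (3); add 6.
Vertex order: 4, 3, 7, 5, 8, 2, 0, 1, 6. The 7th vertex is 0.

0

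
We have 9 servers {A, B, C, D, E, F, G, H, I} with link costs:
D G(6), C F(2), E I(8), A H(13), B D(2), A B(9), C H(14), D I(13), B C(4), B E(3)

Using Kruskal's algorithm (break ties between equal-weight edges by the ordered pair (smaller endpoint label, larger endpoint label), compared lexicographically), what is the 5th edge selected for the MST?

D-G

Kruskal: consider edges lightest-first.
B D (2): add — endpoints in different components.
C F (2): add — endpoints in different components.
B E (3): add — endpoints in different components.
B C (4): add — endpoints in different components.
D G (6): add — endpoints in different components.
E I (8): add — endpoints in different components.
A B (9): add — endpoints in different components.
A H (13): add — endpoints in different components.
The 5th edge added is D G.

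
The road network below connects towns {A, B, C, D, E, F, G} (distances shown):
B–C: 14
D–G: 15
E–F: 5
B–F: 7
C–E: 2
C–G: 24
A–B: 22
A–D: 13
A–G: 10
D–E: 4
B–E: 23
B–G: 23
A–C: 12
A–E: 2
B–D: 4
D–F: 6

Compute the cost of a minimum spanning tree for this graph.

Prim's algorithm from D:
Step 1: cheapest edge leaving the tree is B–D (4); add B.
Step 2: cheapest edge leaving the tree is D–E (4); add E.
Step 3: cheapest edge leaving the tree is A–E (2); add A.
Step 4: cheapest edge leaving the tree is C–E (2); add C.
Step 5: cheapest edge leaving the tree is E–F (5); add F.
Step 6: cheapest edge leaving the tree is A–G (10); add G.
MST edges: B–D, D–E, A–E, C–E, E–F, A–G; total weight 4+4+2+2+5+10 = 27.

27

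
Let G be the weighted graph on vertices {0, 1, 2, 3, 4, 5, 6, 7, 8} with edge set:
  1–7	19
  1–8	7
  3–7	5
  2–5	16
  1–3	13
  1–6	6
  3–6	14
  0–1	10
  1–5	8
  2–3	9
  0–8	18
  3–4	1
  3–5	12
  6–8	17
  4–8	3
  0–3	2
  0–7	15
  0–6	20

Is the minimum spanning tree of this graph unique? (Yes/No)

Kruskal's algorithm — process edges by increasing weight (ties by edge label):
3–4 (1): add — endpoints in different components.
0–3 (2): add — endpoints in different components.
4–8 (3): add — endpoints in different components.
3–7 (5): add — endpoints in different components.
1–6 (6): add — endpoints in different components.
1–8 (7): add — endpoints in different components.
1–5 (8): add — endpoints in different components.
2–3 (9): add — endpoints in different components.
Every non-tree edge has weight strictly greater than the heaviest edge on the tree path between its endpoints, so the MST is unique.

Yes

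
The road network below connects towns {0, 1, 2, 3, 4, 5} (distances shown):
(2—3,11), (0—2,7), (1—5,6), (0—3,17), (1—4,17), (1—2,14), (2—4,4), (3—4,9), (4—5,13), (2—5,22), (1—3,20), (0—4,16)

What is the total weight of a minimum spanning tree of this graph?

Prim's algorithm from 0:
Step 1: cheapest edge leaving the tree is 0—2 (7); add 2.
Step 2: cheapest edge leaving the tree is 2—4 (4); add 4.
Step 3: cheapest edge leaving the tree is 3—4 (9); add 3.
Step 4: cheapest edge leaving the tree is 4—5 (13); add 5.
Step 5: cheapest edge leaving the tree is 1—5 (6); add 1.
MST edges: 0—2, 2—4, 3—4, 4—5, 1—5; total weight 7+4+9+13+6 = 39.

39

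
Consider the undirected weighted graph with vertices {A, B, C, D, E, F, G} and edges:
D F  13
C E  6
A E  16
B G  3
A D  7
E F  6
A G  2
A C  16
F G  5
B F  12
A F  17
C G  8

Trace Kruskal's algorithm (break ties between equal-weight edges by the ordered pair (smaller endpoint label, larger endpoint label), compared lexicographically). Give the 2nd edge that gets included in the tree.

B-G

Sort edges by weight, then run Kruskal:
A G (2): add. Components now {A,G} {B} {C} {D} {E} {F}
B G (3): add. Components now {A,B,G} {C} {D} {E} {F}
F G (5): add. Components now {A,B,F,G} {C} {D} {E}
C E (6): add. Components now {A,B,F,G} {C,E} {D}
E F (6): add. Components now {A,B,C,E,F,G} {D}
A D (7): add. Components now {A,B,C,D,E,F,G}
The 2nd edge added is B G.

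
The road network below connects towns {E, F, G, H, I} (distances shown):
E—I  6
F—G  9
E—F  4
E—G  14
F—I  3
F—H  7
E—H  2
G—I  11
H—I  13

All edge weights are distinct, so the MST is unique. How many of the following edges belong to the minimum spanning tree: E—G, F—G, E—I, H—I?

Kruskal: consider edges lightest-first.
E—H (2): add. Components now {E,H} {F} {G} {I}
F—I (3): add. Components now {E,H} {F,I} {G}
E—F (4): add. Components now {E,F,H,I} {G}
E—I (6): skip — E and I already connected.
F—H (7): skip — F and H already connected.
F—G (9): add. Components now {E,F,G,H,I}
MST edge set: {E—H, F—I, E—F, F—G}.
Of the listed edges, {F—G} are in the MST → 1.

1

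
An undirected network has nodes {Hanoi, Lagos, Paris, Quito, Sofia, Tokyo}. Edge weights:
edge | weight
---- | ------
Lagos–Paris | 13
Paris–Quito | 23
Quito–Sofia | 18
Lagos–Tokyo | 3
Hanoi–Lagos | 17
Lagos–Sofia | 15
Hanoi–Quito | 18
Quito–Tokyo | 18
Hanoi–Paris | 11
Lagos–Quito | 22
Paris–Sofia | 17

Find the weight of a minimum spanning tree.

Sort edges by weight, then run Kruskal:
Lagos–Tokyo (3): add. Components now {Lagos,Tokyo} {Quito} {Sofia} {Paris} {Hanoi}
Hanoi–Paris (11): add. Components now {Lagos,Tokyo} {Quito} {Sofia} {Hanoi,Paris}
Lagos–Paris (13): add. Components now {Hanoi,Lagos,Paris,Tokyo} {Quito} {Sofia}
Lagos–Sofia (15): add. Components now {Hanoi,Lagos,Paris,Sofia,Tokyo} {Quito}
Hanoi–Lagos (17): skip — Lagos and Hanoi already connected.
Paris–Sofia (17): skip — Sofia and Paris already connected.
Hanoi–Quito (18): add. Components now {Hanoi,Lagos,Paris,Quito,Sofia,Tokyo}
MST edges: Lagos–Tokyo, Hanoi–Paris, Lagos–Paris, Lagos–Sofia, Hanoi–Quito; total weight 3+11+13+15+18 = 60.

60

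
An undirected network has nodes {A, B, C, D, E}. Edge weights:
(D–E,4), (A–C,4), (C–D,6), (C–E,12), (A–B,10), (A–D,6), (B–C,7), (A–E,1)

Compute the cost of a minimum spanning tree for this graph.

Sort edges by weight, then run Kruskal:
A–E (1): add — endpoints in different components.
A–C (4): add — endpoints in different components.
D–E (4): add — endpoints in different components.
A–D (6): skip — A and D already connected.
C–D (6): skip — C and D already connected.
B–C (7): add — endpoints in different components.
MST edges: A–E, A–C, D–E, B–C; total weight 1+4+4+7 = 16.

16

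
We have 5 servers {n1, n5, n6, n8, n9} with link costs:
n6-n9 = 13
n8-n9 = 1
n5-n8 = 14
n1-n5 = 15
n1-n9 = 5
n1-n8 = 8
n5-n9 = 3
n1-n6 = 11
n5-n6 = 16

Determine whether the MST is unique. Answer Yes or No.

Sort edges by weight, then run Kruskal:
n8-n9 (1): add. Components now {n8,n9} {n6} {n1} {n5}
n5-n9 (3): add. Components now {n5,n8,n9} {n6} {n1}
n1-n9 (5): add. Components now {n1,n5,n8,n9} {n6}
n1-n8 (8): skip — n1 and n8 already connected.
n1-n6 (11): add. Components now {n1,n5,n6,n8,n9}
Every non-tree edge has weight strictly greater than the heaviest edge on the tree path between its endpoints, so the MST is unique.

Yes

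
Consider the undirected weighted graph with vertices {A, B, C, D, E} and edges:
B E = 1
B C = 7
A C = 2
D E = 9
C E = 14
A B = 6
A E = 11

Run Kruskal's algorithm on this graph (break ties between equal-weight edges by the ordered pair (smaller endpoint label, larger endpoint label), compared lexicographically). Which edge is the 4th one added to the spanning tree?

Kruskal: consider edges lightest-first.
B E (1): add — endpoints in different components.
A C (2): add — endpoints in different components.
A B (6): add — endpoints in different components.
B C (7): skip — B and C already connected.
D E (9): add — endpoints in different components.
The 4th edge added is D E.

D-E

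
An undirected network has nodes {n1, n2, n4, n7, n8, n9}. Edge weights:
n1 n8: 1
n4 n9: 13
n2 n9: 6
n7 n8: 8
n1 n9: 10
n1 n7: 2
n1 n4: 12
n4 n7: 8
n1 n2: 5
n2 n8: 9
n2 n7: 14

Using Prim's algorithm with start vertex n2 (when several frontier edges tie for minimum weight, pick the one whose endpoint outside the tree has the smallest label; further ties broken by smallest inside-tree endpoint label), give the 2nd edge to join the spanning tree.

n1-n8

Grow the tree from n2 using Prim:
Step 1: cheapest edge leaving the tree is n1 n2 (5); add n1.
Step 2: cheapest edge leaving the tree is n1 n8 (1); add n8.
Step 3: cheapest edge leaving the tree is n1 n7 (2); add n7.
Step 4: cheapest edge leaving the tree is n2 n9 (6); add n9.
Step 5: cheapest edge leaving the tree is n4 n7 (8); add n4.
The 2nd edge added is n1 n8.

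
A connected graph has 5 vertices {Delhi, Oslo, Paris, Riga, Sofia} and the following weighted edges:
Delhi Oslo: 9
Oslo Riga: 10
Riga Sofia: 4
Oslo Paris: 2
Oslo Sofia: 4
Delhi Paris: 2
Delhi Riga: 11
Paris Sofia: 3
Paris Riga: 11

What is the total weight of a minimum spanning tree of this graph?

Prim's algorithm from Sofia:
Step 1: frontier [Paris Sofia 3, Oslo Sofia 4, Riga Sofia 4] → take Paris Sofia (3); add Paris.
Step 2: frontier [Delhi Paris 2, Oslo Paris 2, Paris Riga 11, Oslo Sofia 4, Riga Sofia 4] → take Delhi Paris (2); add Delhi.
Step 3: frontier [Delhi Oslo 9, Delhi Riga 11, Oslo Paris 2, Paris Riga 11, Oslo Sofia 4, Riga Sofia 4] → take Oslo Paris (2); add Oslo.
Step 4: frontier [Delhi Riga 11, Oslo Riga 10, Paris Riga 11, Riga Sofia 4] → take Riga Sofia (4); add Riga.
MST edges: Paris Sofia, Delhi Paris, Oslo Paris, Riga Sofia; total weight 3+2+2+4 = 11.

11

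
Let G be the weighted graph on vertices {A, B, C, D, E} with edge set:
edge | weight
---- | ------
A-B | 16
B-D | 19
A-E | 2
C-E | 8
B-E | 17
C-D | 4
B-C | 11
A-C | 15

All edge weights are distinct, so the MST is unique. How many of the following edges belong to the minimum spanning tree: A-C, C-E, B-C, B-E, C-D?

3

Kruskal's algorithm — process edges by increasing weight (ties by edge label):
A-E (2): add. Components now {A,E} {B} {C} {D}
C-D (4): add. Components now {A,E} {B} {C,D}
C-E (8): add. Components now {A,C,D,E} {B}
B-C (11): add. Components now {A,B,C,D,E}
MST edge set: {A-E, C-D, C-E, B-C}.
Of the listed edges, {C-E, B-C, C-D} are in the MST → 3.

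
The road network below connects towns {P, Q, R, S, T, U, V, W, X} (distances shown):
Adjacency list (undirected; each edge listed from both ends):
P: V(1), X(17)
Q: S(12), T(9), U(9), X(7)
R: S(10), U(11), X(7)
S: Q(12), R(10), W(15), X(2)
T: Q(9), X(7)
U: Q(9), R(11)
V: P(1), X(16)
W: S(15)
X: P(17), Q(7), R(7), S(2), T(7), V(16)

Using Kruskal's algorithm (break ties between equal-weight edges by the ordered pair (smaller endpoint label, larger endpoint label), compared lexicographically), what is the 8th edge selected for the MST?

Sort edges by weight, then run Kruskal:
P—V (1): add — endpoints in different components.
S—X (2): add — endpoints in different components.
Q—X (7): add — endpoints in different components.
R—X (7): add — endpoints in different components.
T—X (7): add — endpoints in different components.
Q—T (9): skip — T and Q already connected.
Q—U (9): add — endpoints in different components.
R—S (10): skip — R and S already connected.
R—U (11): skip — U and R already connected.
Q—S (12): skip — S and Q already connected.
S—W (15): add — endpoints in different components.
V—X (16): add — endpoints in different components.
The 8th edge added is V—X.

V-X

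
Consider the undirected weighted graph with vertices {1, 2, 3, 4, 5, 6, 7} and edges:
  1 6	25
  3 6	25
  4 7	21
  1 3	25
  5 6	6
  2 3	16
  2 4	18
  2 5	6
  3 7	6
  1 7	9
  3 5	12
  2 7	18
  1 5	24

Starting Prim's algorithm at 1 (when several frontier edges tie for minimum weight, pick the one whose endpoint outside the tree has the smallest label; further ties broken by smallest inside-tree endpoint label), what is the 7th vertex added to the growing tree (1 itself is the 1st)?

4

Grow the tree from 1 using Prim:
Step 1: cheapest edge leaving the tree is 1 7 (9); add 7.
Step 2: cheapest edge leaving the tree is 3 7 (6); add 3.
Step 3: cheapest edge leaving the tree is 3 5 (12); add 5.
Step 4: cheapest edge leaving the tree is 2 5 (6); add 2.
Step 5: cheapest edge leaving the tree is 5 6 (6); add 6.
Step 6: cheapest edge leaving the tree is 2 4 (18); add 4.
Vertex order: 1, 7, 3, 5, 2, 6, 4. The 7th vertex is 4.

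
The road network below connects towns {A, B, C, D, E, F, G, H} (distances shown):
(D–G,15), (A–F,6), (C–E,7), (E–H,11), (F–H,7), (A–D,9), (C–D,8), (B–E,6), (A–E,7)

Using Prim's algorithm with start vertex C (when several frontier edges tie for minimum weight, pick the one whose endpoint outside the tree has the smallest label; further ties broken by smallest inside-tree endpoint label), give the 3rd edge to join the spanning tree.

A-E

Grow the tree from C using Prim:
Step 1: cheapest edge leaving the tree is C–E (7); add E.
Step 2: cheapest edge leaving the tree is B–E (6); add B.
Step 3: cheapest edge leaving the tree is A–E (7); add A.
Step 4: cheapest edge leaving the tree is A–F (6); add F.
Step 5: cheapest edge leaving the tree is F–H (7); add H.
Step 6: cheapest edge leaving the tree is C–D (8); add D.
Step 7: cheapest edge leaving the tree is D–G (15); add G.
The 3rd edge added is A–E.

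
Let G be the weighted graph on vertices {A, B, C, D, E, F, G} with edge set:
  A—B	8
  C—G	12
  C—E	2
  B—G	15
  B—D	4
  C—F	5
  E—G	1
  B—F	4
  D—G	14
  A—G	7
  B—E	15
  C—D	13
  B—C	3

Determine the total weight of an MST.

Kruskal's algorithm — process edges by increasing weight (ties by edge label):
E—G (1): add — endpoints in different components.
C—E (2): add — endpoints in different components.
B—C (3): add — endpoints in different components.
B—D (4): add — endpoints in different components.
B—F (4): add — endpoints in different components.
C—F (5): skip — C and F already connected.
A—G (7): add — endpoints in different components.
MST edges: E—G, C—E, B—C, B—D, B—F, A—G; total weight 1+2+3+4+4+7 = 21.

21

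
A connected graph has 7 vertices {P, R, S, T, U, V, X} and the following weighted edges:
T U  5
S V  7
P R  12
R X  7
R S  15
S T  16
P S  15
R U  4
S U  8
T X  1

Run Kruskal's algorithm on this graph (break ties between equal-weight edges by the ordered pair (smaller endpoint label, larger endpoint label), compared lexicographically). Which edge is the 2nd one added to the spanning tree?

R-U

Sort edges by weight, then run Kruskal:
T X (1): add. Components now {P} {T,X} {V} {R} {U} {S}
R U (4): add. Components now {P} {T,X} {V} {R,U} {S}
T U (5): add. Components now {P} {R,T,U,X} {V} {S}
R X (7): skip — X and R already connected.
S V (7): add. Components now {P} {R,T,U,X} {S,V}
S U (8): add. Components now {P} {R,S,T,U,V,X}
P R (12): add. Components now {P,R,S,T,U,V,X}
The 2nd edge added is R U.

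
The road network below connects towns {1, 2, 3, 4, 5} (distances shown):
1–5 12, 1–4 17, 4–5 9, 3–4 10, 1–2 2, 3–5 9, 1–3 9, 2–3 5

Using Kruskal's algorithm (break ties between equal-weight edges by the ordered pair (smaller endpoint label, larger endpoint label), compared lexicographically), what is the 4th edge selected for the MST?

Sort edges by weight, then run Kruskal:
1–2 (2): add — endpoints in different components.
2–3 (5): add — endpoints in different components.
1–3 (9): skip — 1 and 3 already connected.
3–5 (9): add — endpoints in different components.
4–5 (9): add — endpoints in different components.
The 4th edge added is 4–5.

4-5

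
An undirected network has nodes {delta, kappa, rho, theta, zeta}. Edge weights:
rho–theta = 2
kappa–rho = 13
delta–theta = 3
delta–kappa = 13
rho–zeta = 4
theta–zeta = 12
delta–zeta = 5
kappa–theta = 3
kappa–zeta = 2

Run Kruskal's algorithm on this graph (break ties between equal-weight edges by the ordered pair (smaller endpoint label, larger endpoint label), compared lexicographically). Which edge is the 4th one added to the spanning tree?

Sort edges by weight, then run Kruskal:
kappa–zeta (2): add. Components now {theta} {rho} {delta} {kappa,zeta}
rho–theta (2): add. Components now {rho,theta} {delta} {kappa,zeta}
delta–theta (3): add. Components now {delta,rho,theta} {kappa,zeta}
kappa–theta (3): add. Components now {delta,kappa,rho,theta,zeta}
The 4th edge added is kappa–theta.

kappa-theta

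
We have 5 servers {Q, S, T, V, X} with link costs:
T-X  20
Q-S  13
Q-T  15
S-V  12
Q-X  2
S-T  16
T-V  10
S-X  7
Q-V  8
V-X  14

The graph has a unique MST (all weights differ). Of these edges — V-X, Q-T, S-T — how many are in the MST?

0

Sort edges by weight, then run Kruskal:
Q-X (2): add — endpoints in different components.
S-X (7): add — endpoints in different components.
Q-V (8): add — endpoints in different components.
T-V (10): add — endpoints in different components.
MST edge set: {Q-X, S-X, Q-V, T-V}.
Of the listed edges, {} are in the MST → 0.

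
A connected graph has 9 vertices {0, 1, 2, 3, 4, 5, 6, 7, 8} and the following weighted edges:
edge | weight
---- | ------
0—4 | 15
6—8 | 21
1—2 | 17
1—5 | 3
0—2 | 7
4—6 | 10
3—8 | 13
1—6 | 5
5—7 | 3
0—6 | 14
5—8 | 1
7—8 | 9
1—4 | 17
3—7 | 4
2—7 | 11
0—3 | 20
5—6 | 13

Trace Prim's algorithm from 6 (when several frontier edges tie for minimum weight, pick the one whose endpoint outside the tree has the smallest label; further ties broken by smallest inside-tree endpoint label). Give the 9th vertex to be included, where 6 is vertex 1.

0

Grow the tree from 6 using Prim:
Step 1: cheapest edge leaving the tree is 1—6 (5); add 1.
Step 2: cheapest edge leaving the tree is 1—5 (3); add 5.
Step 3: cheapest edge leaving the tree is 5—8 (1); add 8.
Step 4: cheapest edge leaving the tree is 5—7 (3); add 7.
Step 5: cheapest edge leaving the tree is 3—7 (4); add 3.
Step 6: cheapest edge leaving the tree is 4—6 (10); add 4.
Step 7: cheapest edge leaving the tree is 2—7 (11); add 2.
Step 8: cheapest edge leaving the tree is 0—2 (7); add 0.
Vertex order: 6, 1, 5, 8, 7, 3, 4, 2, 0. The 9th vertex is 0.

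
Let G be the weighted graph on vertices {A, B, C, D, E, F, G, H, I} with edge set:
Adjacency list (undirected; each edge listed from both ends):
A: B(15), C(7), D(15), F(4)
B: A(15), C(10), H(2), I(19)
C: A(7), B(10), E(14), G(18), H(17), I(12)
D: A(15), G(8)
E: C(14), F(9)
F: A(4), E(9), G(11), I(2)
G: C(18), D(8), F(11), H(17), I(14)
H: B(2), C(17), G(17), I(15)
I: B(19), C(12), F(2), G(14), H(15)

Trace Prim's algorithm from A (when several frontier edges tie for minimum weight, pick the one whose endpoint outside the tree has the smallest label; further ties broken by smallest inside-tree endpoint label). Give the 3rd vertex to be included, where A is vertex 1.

Prim's algorithm from A:
Step 1: cheapest edge leaving the tree is A F (4); add F.
Step 2: cheapest edge leaving the tree is F I (2); add I.
Step 3: cheapest edge leaving the tree is A C (7); add C.
Step 4: cheapest edge leaving the tree is E F (9); add E.
Step 5: cheapest edge leaving the tree is B C (10); add B.
Step 6: cheapest edge leaving the tree is B H (2); add H.
Step 7: cheapest edge leaving the tree is F G (11); add G.
Step 8: cheapest edge leaving the tree is D G (8); add D.
Vertex order: A, F, I, C, E, B, H, G, D. The 3rd vertex is I.

I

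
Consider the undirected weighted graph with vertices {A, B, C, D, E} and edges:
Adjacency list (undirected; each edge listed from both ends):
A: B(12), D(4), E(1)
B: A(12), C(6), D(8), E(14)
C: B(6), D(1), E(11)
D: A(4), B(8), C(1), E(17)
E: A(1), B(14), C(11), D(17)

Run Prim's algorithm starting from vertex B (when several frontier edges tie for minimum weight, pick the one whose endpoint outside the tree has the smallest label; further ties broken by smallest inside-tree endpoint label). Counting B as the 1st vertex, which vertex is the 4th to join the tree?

A

Grow the tree from B using Prim:
Step 1: cheapest edge leaving the tree is B-C (6); add C.
Step 2: cheapest edge leaving the tree is C-D (1); add D.
Step 3: cheapest edge leaving the tree is A-D (4); add A.
Step 4: cheapest edge leaving the tree is A-E (1); add E.
Vertex order: B, C, D, A, E. The 4th vertex is A.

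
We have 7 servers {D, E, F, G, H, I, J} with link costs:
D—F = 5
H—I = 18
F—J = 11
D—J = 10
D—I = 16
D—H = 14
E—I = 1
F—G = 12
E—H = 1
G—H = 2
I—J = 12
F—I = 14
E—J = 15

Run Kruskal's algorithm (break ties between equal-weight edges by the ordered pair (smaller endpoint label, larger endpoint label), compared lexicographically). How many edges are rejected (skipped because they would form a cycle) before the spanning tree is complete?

1

Kruskal: consider edges lightest-first.
E—H (1): add — endpoints in different components.
E—I (1): add — endpoints in different components.
G—H (2): add — endpoints in different components.
D—F (5): add — endpoints in different components.
D—J (10): add — endpoints in different components.
F—J (11): skip — F and J already connected.
F—G (12): add — endpoints in different components.
Edges rejected before the tree was complete: 1.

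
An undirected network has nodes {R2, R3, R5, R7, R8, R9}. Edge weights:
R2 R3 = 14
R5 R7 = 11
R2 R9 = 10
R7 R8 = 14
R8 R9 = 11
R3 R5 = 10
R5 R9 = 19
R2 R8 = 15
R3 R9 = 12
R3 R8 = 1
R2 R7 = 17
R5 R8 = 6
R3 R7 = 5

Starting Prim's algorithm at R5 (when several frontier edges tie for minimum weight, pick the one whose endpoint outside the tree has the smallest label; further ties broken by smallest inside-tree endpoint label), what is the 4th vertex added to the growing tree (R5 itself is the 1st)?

Prim, starting at R5.
Step 1: frontier [R5 R8 6, R3 R5 10, R5 R7 11, R5 R9 19] → take R5 R8 (6); add R8.
Step 2: frontier [R3 R5 10, R5 R7 11, R5 R9 19, R3 R8 1, R8 R9 11, R7 R8 14, R2 R8 15] → take R3 R8 (1); add R3.
Step 3: frontier [R3 R7 5, R3 R9 12, R2 R3 14, R5 R7 11, R5 R9 19, R8 R9 11, R7 R8 14, R2 R8 15] → take R3 R7 (5); add R7.
Step 4: frontier [R3 R9 12, R2 R3 14, R5 R9 19, R2 R7 17, R8 R9 11, R2 R8 15] → take R8 R9 (11); add R9.
Step 5: frontier [R2 R3 14, R2 R7 17, R2 R8 15, R2 R9 10] → take R2 R9 (10); add R2.
Vertex order: R5, R8, R3, R7, R9, R2. The 4th vertex is R7.

R7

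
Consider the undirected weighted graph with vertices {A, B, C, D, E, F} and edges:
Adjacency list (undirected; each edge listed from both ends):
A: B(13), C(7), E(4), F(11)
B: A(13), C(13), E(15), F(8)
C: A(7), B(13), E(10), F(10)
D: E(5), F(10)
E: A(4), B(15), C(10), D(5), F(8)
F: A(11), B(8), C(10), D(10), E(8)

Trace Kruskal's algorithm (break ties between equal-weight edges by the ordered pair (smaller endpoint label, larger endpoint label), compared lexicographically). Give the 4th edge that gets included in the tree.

Kruskal's algorithm — process edges by increasing weight (ties by edge label):
A–E (4): add. Components now {A,E} {B} {C} {D} {F}
D–E (5): add. Components now {A,D,E} {B} {C} {F}
A–C (7): add. Components now {A,C,D,E} {B} {F}
B–F (8): add. Components now {A,C,D,E} {B,F}
E–F (8): add. Components now {A,B,C,D,E,F}
The 4th edge added is B–F.

B-F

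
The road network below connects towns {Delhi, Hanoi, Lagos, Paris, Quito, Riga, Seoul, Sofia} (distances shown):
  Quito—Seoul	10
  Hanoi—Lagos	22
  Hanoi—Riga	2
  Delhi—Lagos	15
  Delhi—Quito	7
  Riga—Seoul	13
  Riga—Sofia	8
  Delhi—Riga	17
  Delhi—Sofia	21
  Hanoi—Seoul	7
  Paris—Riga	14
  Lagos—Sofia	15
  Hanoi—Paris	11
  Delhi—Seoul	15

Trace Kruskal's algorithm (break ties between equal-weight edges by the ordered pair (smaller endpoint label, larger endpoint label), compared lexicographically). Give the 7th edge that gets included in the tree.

Delhi-Lagos

Kruskal's algorithm — process edges by increasing weight (ties by edge label):
Hanoi—Riga (2): add — endpoints in different components.
Delhi—Quito (7): add — endpoints in different components.
Hanoi—Seoul (7): add — endpoints in different components.
Riga—Sofia (8): add — endpoints in different components.
Quito—Seoul (10): add — endpoints in different components.
Hanoi—Paris (11): add — endpoints in different components.
Riga—Seoul (13): skip — Seoul and Riga already connected.
Paris—Riga (14): skip — Riga and Paris already connected.
Delhi—Lagos (15): add — endpoints in different components.
The 7th edge added is Delhi—Lagos.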